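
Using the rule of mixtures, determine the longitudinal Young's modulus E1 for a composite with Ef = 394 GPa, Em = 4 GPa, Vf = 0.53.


E1 = Ef*Vf + Em*(1-Vf) = 394*0.53 + 4*0.47 = 210.7 GPa

210.7 GPa


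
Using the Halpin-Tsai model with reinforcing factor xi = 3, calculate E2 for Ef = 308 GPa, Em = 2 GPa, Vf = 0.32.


eta = (Ef/Em - 1)/(Ef/Em + xi) = (154.0 - 1)/(154.0 + 3) = 0.9745
E2 = Em*(1+xi*eta*Vf)/(1-eta*Vf) = 5.63 GPa

5.63 GPa


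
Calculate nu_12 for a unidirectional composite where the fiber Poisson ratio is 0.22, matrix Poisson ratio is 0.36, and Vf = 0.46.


nu_12 = nu_f*Vf + nu_m*(1-Vf) = 0.22*0.46 + 0.36*0.54 = 0.2956

0.2956


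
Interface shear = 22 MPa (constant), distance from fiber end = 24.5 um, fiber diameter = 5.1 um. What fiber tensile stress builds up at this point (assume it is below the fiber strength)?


Force balance: sigma_f * (pi*d^2/4) = tau * (pi*d) * x  ->  sigma_f = 4 * tau * x / d
sigma_f = 4 * 22 * 24.5 / 5.1 = 422.7 MPa

422.7 MPa


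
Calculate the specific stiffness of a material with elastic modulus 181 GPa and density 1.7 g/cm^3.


Specific stiffness = E/rho = 181/1.7 = 106.5 GPa/(g/cm^3)

106.5 GPa/(g/cm^3)


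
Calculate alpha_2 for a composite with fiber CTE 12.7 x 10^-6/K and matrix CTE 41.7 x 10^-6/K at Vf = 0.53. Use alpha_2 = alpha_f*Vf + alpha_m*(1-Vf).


alpha_2 = alpha_f*Vf + alpha_m*(1-Vf) = 12.7*0.53 + 41.7*0.47 = 26.3 x 10^-6/K

26.3 x 10^-6/K


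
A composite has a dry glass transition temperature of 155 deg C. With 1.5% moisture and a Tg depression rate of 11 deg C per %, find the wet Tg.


Tg_wet = Tg_dry - k*moisture = 155 - 11*1.5 = 138.5 deg C

138.5 deg C


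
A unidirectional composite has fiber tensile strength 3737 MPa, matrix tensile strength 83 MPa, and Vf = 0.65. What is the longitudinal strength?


sigma_1 = sigma_f*Vf + sigma_m*(1-Vf) = 3737*0.65 + 83*0.35 = 2458.1 MPa

2458.1 MPa


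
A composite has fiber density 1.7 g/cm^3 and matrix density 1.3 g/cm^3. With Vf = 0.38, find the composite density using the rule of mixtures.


rho_c = rho_f*Vf + rho_m*(1-Vf) = 1.7*0.38 + 1.3*0.62 = 1.452 g/cm^3

1.452 g/cm^3


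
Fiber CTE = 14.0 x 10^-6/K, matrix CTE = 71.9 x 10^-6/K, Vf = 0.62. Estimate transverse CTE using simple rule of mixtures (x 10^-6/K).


alpha_2 = alpha_f*Vf + alpha_m*(1-Vf) = 14.0*0.62 + 71.9*0.38 = 36.0 x 10^-6/K

36.0 x 10^-6/K


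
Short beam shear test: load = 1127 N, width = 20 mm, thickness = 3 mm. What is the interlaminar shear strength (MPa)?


ILSS = 3F/(4bh) = 3*1127/(4*20*3) = 14.09 MPa

14.09 MPa


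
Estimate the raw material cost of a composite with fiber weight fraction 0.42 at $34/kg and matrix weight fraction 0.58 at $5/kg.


Cost = cost_f*Wf + cost_m*Wm = 34*0.42 + 5*0.58 = $17.18/kg

$17.18/kg


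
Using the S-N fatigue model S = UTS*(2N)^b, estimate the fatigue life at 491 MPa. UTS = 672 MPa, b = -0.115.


N = 0.5 * (S/UTS)^(1/b) = 0.5 * (491/672)^(1/-0.115) = 7.6574 cycles

7.6574 cycles


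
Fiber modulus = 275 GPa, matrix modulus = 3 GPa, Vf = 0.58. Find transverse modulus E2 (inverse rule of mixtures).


1/E2 = Vf/Ef + (1-Vf)/Em = 0.58/275 + 0.42/3
E2 = 7.04 GPa

7.04 GPa


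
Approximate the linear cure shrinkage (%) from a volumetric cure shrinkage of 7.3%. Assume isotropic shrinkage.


Linear shrinkage ≈ vol_shrink/3 = 7.3/3 = 2.433%

2.433%


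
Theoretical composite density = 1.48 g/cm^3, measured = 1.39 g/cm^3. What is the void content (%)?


Void% = (rho_theo - rho_actual)/rho_theo * 100 = (1.48 - 1.39)/1.48 * 100 = 6.08%

6.08%


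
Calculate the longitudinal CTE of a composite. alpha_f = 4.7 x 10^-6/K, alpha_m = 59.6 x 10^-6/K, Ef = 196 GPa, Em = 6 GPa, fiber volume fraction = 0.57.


E1 = Ef*Vf + Em*(1-Vf) = 114.3
alpha_1 = (alpha_f*Ef*Vf + alpha_m*Em*(1-Vf))/E1 = 5.94 x 10^-6/K

5.94 x 10^-6/K


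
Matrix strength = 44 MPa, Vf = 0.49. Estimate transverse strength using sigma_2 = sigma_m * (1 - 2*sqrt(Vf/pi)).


factor = 1 - 2*sqrt(0.49/pi) = 0.2101
sigma_2 = 44 * 0.2101 = 9.25 MPa

9.25 MPa


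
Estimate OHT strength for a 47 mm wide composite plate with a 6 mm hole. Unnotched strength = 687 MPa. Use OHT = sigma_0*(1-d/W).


OHT = sigma_0*(1-d/W) = 687*(1-6/47) = 599.3 MPa

599.3 MPa


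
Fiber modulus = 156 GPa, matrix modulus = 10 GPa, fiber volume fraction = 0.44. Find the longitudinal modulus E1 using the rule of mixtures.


E1 = Ef*Vf + Em*(1-Vf) = 156*0.44 + 10*0.56 = 74.24 GPa

74.24 GPa


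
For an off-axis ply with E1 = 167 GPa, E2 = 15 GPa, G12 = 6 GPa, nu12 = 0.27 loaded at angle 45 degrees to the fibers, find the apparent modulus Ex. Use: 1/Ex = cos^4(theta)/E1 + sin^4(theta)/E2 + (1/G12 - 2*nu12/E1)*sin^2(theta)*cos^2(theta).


cos^4(45) = 0.25, sin^4(45) = 0.25, sin^2(45)*cos^2(45) = 0.25
1/G12 - 2*nu12/E1 = 1/6 - 2*0.27/167 = 0.163433 GPa^-1
1/Ex = 0.25/167 + 0.25/15 + 0.163433*0.25 = 0.059022 GPa^-1
Ex = 16.94 GPa

16.94 GPa


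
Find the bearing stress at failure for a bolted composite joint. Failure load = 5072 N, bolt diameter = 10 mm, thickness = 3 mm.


sigma_br = F/(d*h) = 5072/(10*3) = 169.1 MPa

169.1 MPa


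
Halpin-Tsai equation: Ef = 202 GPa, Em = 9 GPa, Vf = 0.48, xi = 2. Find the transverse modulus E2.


eta = (Ef/Em - 1)/(Ef/Em + xi) = (22.4444 - 1)/(22.4444 + 2) = 0.8773
E2 = Em*(1+xi*eta*Vf)/(1-eta*Vf) = 28.64 GPa

28.64 GPa


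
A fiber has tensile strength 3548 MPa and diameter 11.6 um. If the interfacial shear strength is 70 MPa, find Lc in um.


Lc = sigma_f * d / (2 * tau_i) = 3548 * 11.6 / (2 * 70) = 294.0 um

294.0 um


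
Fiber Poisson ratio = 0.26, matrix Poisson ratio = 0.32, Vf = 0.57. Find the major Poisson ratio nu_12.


nu_12 = nu_f*Vf + nu_m*(1-Vf) = 0.26*0.57 + 0.32*0.43 = 0.2858

0.2858


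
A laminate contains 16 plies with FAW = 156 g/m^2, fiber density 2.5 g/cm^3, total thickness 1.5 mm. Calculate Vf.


Vf = n * FAW / (rho_f * h * 1000) = 16 * 156 / (2.5 * 1.5 * 1000) = 0.6656

0.6656


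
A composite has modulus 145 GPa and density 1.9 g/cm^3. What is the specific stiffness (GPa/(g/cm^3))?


Specific stiffness = E/rho = 145/1.9 = 76.3 GPa/(g/cm^3)

76.3 GPa/(g/cm^3)


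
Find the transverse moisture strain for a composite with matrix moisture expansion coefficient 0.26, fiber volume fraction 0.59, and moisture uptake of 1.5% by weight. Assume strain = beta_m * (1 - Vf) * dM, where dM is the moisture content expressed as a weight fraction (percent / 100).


dM = 1.5/100 = 0.015
strain = beta_m * (1-Vf) * dM = 0.26 * 0.41 * 0.015 = 0.001599

0.001599


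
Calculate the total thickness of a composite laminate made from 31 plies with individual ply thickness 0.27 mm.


h = n * t_ply = 31 * 0.27 = 8.37 mm

8.37 mm


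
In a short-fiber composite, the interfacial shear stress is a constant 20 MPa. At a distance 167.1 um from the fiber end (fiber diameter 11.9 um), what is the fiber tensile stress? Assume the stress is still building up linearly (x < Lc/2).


Force balance: sigma_f * (pi*d^2/4) = tau * (pi*d) * x  ->  sigma_f = 4 * tau * x / d
sigma_f = 4 * 20 * 167.1 / 11.9 = 1123.4 MPa

1123.4 MPa


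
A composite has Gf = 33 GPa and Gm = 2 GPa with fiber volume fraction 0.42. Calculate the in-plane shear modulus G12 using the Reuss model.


1/G12 = Vf/Gf + (1-Vf)/Gm = 0.42/33 + 0.58/2
G12 = 3.3 GPa

3.3 GPa


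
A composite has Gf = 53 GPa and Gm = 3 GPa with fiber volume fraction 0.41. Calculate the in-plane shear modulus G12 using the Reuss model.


1/G12 = Vf/Gf + (1-Vf)/Gm = 0.41/53 + 0.59/3
G12 = 4.89 GPa

4.89 GPa


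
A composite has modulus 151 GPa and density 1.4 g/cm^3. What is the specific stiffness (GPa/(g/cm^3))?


Specific stiffness = E/rho = 151/1.4 = 107.9 GPa/(g/cm^3)

107.9 GPa/(g/cm^3)


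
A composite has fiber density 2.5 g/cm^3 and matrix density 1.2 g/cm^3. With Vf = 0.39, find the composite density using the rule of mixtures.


rho_c = rho_f*Vf + rho_m*(1-Vf) = 2.5*0.39 + 1.2*0.61 = 1.707 g/cm^3

1.707 g/cm^3


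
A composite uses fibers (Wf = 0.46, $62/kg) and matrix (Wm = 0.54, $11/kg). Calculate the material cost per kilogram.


Cost = cost_f*Wf + cost_m*Wm = 62*0.46 + 11*0.54 = $34.46/kg

$34.46/kg


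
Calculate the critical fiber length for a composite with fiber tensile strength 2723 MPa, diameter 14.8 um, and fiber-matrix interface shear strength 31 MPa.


Lc = sigma_f * d / (2 * tau_i) = 2723 * 14.8 / (2 * 31) = 650.0 um

650.0 um


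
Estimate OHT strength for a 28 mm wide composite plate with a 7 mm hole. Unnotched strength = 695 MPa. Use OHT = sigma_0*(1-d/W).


OHT = sigma_0*(1-d/W) = 695*(1-7/28) = 521.3 MPa

521.3 MPa


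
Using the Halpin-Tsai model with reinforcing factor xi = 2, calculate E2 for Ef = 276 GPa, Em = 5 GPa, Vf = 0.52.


eta = (Ef/Em - 1)/(Ef/Em + xi) = (55.2 - 1)/(55.2 + 2) = 0.9476
E2 = Em*(1+xi*eta*Vf)/(1-eta*Vf) = 19.57 GPa

19.57 GPa


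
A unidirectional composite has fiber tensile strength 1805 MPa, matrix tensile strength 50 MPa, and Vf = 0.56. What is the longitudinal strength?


sigma_1 = sigma_f*Vf + sigma_m*(1-Vf) = 1805*0.56 + 50*0.44 = 1032.8 MPa

1032.8 MPa


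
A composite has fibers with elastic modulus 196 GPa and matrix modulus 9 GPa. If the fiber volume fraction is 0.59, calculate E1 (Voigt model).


E1 = Ef*Vf + Em*(1-Vf) = 196*0.59 + 9*0.41 = 119.33 GPa

119.33 GPa


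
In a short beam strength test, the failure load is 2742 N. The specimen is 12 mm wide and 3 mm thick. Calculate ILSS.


ILSS = 3F/(4bh) = 3*2742/(4*12*3) = 57.13 MPa

57.13 MPa


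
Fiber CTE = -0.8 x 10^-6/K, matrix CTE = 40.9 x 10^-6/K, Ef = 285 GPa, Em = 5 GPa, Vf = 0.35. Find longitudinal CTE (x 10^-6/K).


E1 = Ef*Vf + Em*(1-Vf) = 103.0
alpha_1 = (alpha_f*Ef*Vf + alpha_m*Em*(1-Vf))/E1 = 0.52 x 10^-6/K

0.52 x 10^-6/K


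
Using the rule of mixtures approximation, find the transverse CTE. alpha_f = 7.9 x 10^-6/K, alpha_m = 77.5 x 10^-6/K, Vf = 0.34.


alpha_2 = alpha_f*Vf + alpha_m*(1-Vf) = 7.9*0.34 + 77.5*0.66 = 53.8 x 10^-6/K

53.8 x 10^-6/K


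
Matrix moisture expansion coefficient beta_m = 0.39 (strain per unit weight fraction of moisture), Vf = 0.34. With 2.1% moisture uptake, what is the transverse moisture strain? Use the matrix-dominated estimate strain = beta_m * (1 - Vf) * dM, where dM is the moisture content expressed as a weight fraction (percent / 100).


dM = 2.1/100 = 0.021
strain = beta_m * (1-Vf) * dM = 0.39 * 0.66 * 0.021 = 0.0054054

0.0054054


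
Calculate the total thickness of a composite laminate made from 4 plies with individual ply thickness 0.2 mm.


h = n * t_ply = 4 * 0.2 = 0.8 mm

0.8 mm


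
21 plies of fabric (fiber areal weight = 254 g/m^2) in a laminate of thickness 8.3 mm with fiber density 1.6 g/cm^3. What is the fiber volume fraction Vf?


Vf = n * FAW / (rho_f * h * 1000) = 21 * 254 / (1.6 * 8.3 * 1000) = 0.4017

0.4017


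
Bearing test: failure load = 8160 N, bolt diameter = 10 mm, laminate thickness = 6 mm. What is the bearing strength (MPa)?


sigma_br = F/(d*h) = 8160/(10*6) = 136.0 MPa

136.0 MPa


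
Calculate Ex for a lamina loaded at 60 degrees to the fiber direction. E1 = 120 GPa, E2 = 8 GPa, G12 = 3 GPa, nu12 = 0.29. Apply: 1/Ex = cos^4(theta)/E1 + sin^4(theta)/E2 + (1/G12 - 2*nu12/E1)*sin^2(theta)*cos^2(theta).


cos^4(60) = 0.0625, sin^4(60) = 0.5625, sin^2(60)*cos^2(60) = 0.1875
1/G12 - 2*nu12/E1 = 1/3 - 2*0.29/120 = 0.3285 GPa^-1
1/Ex = 0.0625/120 + 0.5625/8 + 0.3285*0.1875 = 0.1324271 GPa^-1
Ex = 7.55 GPa

7.55 GPa


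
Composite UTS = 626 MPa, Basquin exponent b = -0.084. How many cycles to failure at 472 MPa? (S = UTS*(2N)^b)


N = 0.5 * (S/UTS)^(1/b) = 0.5 * (472/626)^(1/-0.084) = 14.4171 cycles

14.4171 cycles


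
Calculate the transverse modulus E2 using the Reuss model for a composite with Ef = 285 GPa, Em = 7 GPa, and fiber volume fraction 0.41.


1/E2 = Vf/Ef + (1-Vf)/Em = 0.41/285 + 0.59/7
E2 = 11.67 GPa

11.67 GPa


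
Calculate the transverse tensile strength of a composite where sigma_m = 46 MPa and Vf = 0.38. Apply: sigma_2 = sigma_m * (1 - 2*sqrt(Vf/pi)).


factor = 1 - 2*sqrt(0.38/pi) = 0.3044
sigma_2 = 46 * 0.3044 = 14.0 MPa

14.0 MPa


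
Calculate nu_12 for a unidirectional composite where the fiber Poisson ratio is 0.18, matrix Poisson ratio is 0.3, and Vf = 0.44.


nu_12 = nu_f*Vf + nu_m*(1-Vf) = 0.18*0.44 + 0.3*0.56 = 0.2472

0.2472


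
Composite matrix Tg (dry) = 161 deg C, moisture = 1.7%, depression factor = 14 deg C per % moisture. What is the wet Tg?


Tg_wet = Tg_dry - k*moisture = 161 - 14*1.7 = 137.2 deg C

137.2 deg C


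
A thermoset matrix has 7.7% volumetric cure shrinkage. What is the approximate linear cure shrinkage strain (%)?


Linear shrinkage ≈ vol_shrink/3 = 7.7/3 = 2.567%

2.567%


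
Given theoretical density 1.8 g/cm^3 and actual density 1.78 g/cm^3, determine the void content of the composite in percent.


Void% = (rho_theo - rho_actual)/rho_theo * 100 = (1.8 - 1.78)/1.8 * 100 = 1.11%

1.11%


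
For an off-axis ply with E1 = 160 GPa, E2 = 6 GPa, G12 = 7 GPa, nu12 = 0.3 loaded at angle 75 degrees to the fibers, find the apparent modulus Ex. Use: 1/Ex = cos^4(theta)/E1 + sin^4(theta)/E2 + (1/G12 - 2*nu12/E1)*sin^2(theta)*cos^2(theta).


cos^4(75) = 0.004487, sin^4(75) = 0.870513, sin^2(75)*cos^2(75) = 0.0625
1/G12 - 2*nu12/E1 = 1/7 - 2*0.3/160 = 0.139107 GPa^-1
1/Ex = 0.004487/160 + 0.870513/6 + 0.139107*0.0625 = 0.1538077 GPa^-1
Ex = 6.5 GPa

6.5 GPa


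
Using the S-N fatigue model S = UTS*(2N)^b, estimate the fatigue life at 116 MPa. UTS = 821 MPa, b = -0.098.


N = 0.5 * (S/UTS)^(1/b) = 0.5 * (116/821)^(1/-0.098) = 2.3511e+08 cycles

2.3511e+08 cycles


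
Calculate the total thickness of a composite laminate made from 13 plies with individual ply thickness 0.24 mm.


h = n * t_ply = 13 * 0.24 = 3.12 mm

3.12 mm


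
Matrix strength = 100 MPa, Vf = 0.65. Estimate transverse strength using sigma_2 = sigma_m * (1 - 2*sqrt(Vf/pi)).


factor = 1 - 2*sqrt(0.65/pi) = 0.0903
sigma_2 = 100 * 0.0903 = 9.03 MPa

9.03 MPa


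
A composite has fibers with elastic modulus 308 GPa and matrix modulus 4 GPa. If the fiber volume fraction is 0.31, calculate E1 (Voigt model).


E1 = Ef*Vf + Em*(1-Vf) = 308*0.31 + 4*0.69 = 98.24 GPa

98.24 GPa


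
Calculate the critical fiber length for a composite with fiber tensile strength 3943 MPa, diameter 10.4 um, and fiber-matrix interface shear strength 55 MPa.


Lc = sigma_f * d / (2 * tau_i) = 3943 * 10.4 / (2 * 55) = 372.8 um

372.8 um


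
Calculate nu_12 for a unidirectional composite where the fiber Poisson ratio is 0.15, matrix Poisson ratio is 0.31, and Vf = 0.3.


nu_12 = nu_f*Vf + nu_m*(1-Vf) = 0.15*0.3 + 0.31*0.7 = 0.262

0.262


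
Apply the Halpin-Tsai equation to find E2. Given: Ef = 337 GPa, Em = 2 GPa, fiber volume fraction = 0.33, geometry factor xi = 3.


eta = (Ef/Em - 1)/(Ef/Em + xi) = (168.5 - 1)/(168.5 + 3) = 0.9767
E2 = Em*(1+xi*eta*Vf)/(1-eta*Vf) = 5.8 GPa

5.8 GPa


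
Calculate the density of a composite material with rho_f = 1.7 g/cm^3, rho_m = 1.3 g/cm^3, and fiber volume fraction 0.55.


rho_c = rho_f*Vf + rho_m*(1-Vf) = 1.7*0.55 + 1.3*0.45 = 1.52 g/cm^3

1.52 g/cm^3


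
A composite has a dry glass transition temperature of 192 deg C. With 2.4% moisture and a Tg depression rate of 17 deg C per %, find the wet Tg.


Tg_wet = Tg_dry - k*moisture = 192 - 17*2.4 = 151.2 deg C

151.2 deg C


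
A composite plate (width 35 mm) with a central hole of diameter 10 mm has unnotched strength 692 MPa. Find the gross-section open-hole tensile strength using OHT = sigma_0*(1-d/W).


OHT = sigma_0*(1-d/W) = 692*(1-10/35) = 494.3 MPa

494.3 MPa


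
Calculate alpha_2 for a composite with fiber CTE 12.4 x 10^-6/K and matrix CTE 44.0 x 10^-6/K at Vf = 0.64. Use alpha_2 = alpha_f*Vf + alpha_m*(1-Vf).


alpha_2 = alpha_f*Vf + alpha_m*(1-Vf) = 12.4*0.64 + 44.0*0.36 = 23.8 x 10^-6/K

23.8 x 10^-6/K


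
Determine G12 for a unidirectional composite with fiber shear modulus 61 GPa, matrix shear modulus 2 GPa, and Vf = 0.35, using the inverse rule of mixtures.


1/G12 = Vf/Gf + (1-Vf)/Gm = 0.35/61 + 0.65/2
G12 = 3.02 GPa

3.02 GPa


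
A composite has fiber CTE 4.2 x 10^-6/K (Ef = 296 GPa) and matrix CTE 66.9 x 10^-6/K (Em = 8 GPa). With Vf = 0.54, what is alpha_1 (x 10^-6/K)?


E1 = Ef*Vf + Em*(1-Vf) = 163.52
alpha_1 = (alpha_f*Ef*Vf + alpha_m*Em*(1-Vf))/E1 = 5.61 x 10^-6/K

5.61 x 10^-6/K


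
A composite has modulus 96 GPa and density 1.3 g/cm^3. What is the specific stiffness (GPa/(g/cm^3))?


Specific stiffness = E/rho = 96/1.3 = 73.8 GPa/(g/cm^3)

73.8 GPa/(g/cm^3)


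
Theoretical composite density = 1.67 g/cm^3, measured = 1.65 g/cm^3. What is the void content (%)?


Void% = (rho_theo - rho_actual)/rho_theo * 100 = (1.67 - 1.65)/1.67 * 100 = 1.2%

1.2%


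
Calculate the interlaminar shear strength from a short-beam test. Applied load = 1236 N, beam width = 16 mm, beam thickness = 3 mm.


ILSS = 3F/(4bh) = 3*1236/(4*16*3) = 19.31 MPa

19.31 MPa


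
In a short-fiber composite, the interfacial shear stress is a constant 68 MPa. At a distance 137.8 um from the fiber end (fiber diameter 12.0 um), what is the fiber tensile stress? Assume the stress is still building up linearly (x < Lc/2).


Force balance: sigma_f * (pi*d^2/4) = tau * (pi*d) * x  ->  sigma_f = 4 * tau * x / d
sigma_f = 4 * 68 * 137.8 / 12.0 = 3123.5 MPa

3123.5 MPa


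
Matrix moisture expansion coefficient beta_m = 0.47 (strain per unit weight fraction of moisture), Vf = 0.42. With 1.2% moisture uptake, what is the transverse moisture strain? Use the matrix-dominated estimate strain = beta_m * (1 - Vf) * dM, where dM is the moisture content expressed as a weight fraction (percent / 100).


dM = 1.2/100 = 0.012
strain = beta_m * (1-Vf) * dM = 0.47 * 0.58 * 0.012 = 0.0032712

0.0032712


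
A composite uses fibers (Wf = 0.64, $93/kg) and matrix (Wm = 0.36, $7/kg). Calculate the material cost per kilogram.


Cost = cost_f*Wf + cost_m*Wm = 93*0.64 + 7*0.36 = $62.04/kg

$62.04/kg


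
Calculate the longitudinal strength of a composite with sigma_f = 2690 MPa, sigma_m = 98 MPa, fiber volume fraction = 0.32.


sigma_1 = sigma_f*Vf + sigma_m*(1-Vf) = 2690*0.32 + 98*0.68 = 927.4 MPa

927.4 MPa


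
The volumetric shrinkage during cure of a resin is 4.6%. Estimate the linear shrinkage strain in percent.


Linear shrinkage ≈ vol_shrink/3 = 4.6/3 = 1.533%

1.533%


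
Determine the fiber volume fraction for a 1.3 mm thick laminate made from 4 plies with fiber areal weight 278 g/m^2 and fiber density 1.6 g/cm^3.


Vf = n * FAW / (rho_f * h * 1000) = 4 * 278 / (1.6 * 1.3 * 1000) = 0.5346

0.5346


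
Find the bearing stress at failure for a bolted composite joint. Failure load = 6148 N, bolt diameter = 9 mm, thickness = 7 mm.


sigma_br = F/(d*h) = 6148/(9*7) = 97.6 MPa

97.6 MPa


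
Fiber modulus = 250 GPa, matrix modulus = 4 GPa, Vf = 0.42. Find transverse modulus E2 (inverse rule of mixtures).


1/E2 = Vf/Ef + (1-Vf)/Em = 0.42/250 + 0.58/4
E2 = 6.82 GPa

6.82 GPa


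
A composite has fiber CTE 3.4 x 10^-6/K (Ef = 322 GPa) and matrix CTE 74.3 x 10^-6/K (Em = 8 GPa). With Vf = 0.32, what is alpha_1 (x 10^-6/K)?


E1 = Ef*Vf + Em*(1-Vf) = 108.48
alpha_1 = (alpha_f*Ef*Vf + alpha_m*Em*(1-Vf))/E1 = 6.96 x 10^-6/K

6.96 x 10^-6/K


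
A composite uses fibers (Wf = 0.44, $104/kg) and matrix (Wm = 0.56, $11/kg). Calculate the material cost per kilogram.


Cost = cost_f*Wf + cost_m*Wm = 104*0.44 + 11*0.56 = $51.92/kg

$51.92/kg


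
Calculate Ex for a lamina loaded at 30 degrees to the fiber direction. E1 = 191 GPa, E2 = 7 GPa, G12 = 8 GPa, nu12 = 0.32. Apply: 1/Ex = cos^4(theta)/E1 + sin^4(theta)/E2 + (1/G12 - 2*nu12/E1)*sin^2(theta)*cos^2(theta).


cos^4(30) = 0.5625, sin^4(30) = 0.0625, sin^2(30)*cos^2(30) = 0.1875
1/G12 - 2*nu12/E1 = 1/8 - 2*0.32/191 = 0.121649 GPa^-1
1/Ex = 0.5625/191 + 0.0625/7 + 0.121649*0.1875 = 0.0346828 GPa^-1
Ex = 28.83 GPa

28.83 GPa


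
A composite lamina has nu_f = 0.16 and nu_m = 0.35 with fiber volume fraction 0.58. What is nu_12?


nu_12 = nu_f*Vf + nu_m*(1-Vf) = 0.16*0.58 + 0.35*0.42 = 0.2398

0.2398


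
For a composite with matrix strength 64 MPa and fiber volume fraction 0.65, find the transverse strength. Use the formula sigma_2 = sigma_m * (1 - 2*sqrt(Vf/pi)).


factor = 1 - 2*sqrt(0.65/pi) = 0.0903
sigma_2 = 64 * 0.0903 = 5.78 MPa

5.78 MPa


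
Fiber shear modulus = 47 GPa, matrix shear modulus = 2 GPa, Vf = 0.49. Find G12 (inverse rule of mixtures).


1/G12 = Vf/Gf + (1-Vf)/Gm = 0.49/47 + 0.51/2
G12 = 3.77 GPa

3.77 GPa


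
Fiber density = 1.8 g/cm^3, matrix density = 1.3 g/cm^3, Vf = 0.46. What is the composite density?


rho_c = rho_f*Vf + rho_m*(1-Vf) = 1.8*0.46 + 1.3*0.54 = 1.53 g/cm^3

1.53 g/cm^3


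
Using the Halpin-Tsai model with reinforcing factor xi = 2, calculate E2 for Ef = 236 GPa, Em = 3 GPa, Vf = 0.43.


eta = (Ef/Em - 1)/(Ef/Em + xi) = (78.6667 - 1)/(78.6667 + 2) = 0.9628
E2 = Em*(1+xi*eta*Vf)/(1-eta*Vf) = 9.36 GPa

9.36 GPa


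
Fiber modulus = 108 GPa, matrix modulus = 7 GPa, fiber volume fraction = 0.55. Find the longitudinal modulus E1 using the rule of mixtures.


E1 = Ef*Vf + Em*(1-Vf) = 108*0.55 + 7*0.45 = 62.55 GPa

62.55 GPa


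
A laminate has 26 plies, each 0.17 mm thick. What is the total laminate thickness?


h = n * t_ply = 26 * 0.17 = 4.42 mm

4.42 mm


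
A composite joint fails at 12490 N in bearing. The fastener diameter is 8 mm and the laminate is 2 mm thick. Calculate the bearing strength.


sigma_br = F/(d*h) = 12490/(8*2) = 780.6 MPa

780.6 MPa


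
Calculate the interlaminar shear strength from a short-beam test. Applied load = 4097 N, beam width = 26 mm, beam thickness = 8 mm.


ILSS = 3F/(4bh) = 3*4097/(4*26*8) = 14.77 MPa

14.77 MPa


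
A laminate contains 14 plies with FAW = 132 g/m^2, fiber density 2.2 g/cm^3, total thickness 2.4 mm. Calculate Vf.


Vf = n * FAW / (rho_f * h * 1000) = 14 * 132 / (2.2 * 2.4 * 1000) = 0.35

0.35


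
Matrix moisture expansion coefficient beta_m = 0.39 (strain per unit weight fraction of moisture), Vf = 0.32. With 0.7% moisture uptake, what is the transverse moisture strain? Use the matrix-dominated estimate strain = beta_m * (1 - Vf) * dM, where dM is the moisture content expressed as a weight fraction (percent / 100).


dM = 0.7/100 = 0.007
strain = beta_m * (1-Vf) * dM = 0.39 * 0.68 * 0.007 = 0.0018564

0.0018564


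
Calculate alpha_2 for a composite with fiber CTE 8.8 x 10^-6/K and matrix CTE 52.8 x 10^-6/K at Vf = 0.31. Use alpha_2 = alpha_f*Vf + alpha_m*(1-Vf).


alpha_2 = alpha_f*Vf + alpha_m*(1-Vf) = 8.8*0.31 + 52.8*0.69 = 39.2 x 10^-6/K

39.2 x 10^-6/K


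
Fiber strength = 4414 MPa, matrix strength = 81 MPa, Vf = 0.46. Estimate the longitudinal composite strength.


sigma_1 = sigma_f*Vf + sigma_m*(1-Vf) = 4414*0.46 + 81*0.54 = 2074.2 MPa

2074.2 MPa


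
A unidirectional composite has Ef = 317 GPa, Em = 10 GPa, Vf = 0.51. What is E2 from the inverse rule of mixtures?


1/E2 = Vf/Ef + (1-Vf)/Em = 0.51/317 + 0.49/10
E2 = 19.76 GPa

19.76 GPa


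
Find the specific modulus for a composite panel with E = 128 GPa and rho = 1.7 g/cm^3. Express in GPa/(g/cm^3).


Specific stiffness = E/rho = 128/1.7 = 75.3 GPa/(g/cm^3)

75.3 GPa/(g/cm^3)


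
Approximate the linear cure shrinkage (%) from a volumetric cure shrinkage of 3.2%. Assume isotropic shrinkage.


Linear shrinkage ≈ vol_shrink/3 = 3.2/3 = 1.067%

1.067%


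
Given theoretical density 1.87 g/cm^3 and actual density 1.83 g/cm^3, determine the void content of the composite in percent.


Void% = (rho_theo - rho_actual)/rho_theo * 100 = (1.87 - 1.83)/1.87 * 100 = 2.14%

2.14%


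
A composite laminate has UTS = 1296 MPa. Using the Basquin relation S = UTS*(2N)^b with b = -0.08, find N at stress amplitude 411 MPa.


N = 0.5 * (S/UTS)^(1/b) = 0.5 * (411/1296)^(1/-0.08) = 858044.3779 cycles

858044.3779 cycles


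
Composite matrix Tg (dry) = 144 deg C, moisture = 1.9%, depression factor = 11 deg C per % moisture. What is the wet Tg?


Tg_wet = Tg_dry - k*moisture = 144 - 11*1.9 = 123.1 deg C

123.1 deg C


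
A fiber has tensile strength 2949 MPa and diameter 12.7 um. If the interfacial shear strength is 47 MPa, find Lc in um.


Lc = sigma_f * d / (2 * tau_i) = 2949 * 12.7 / (2 * 47) = 398.4 um

398.4 um


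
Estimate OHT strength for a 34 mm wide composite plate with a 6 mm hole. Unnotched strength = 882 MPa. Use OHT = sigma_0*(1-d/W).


OHT = sigma_0*(1-d/W) = 882*(1-6/34) = 726.4 MPa

726.4 MPa


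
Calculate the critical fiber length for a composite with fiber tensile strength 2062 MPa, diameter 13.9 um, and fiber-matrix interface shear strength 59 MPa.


Lc = sigma_f * d / (2 * tau_i) = 2062 * 13.9 / (2 * 59) = 242.9 um

242.9 um


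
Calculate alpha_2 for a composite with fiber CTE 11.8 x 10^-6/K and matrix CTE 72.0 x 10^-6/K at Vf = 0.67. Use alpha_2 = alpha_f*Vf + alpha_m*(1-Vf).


alpha_2 = alpha_f*Vf + alpha_m*(1-Vf) = 11.8*0.67 + 72.0*0.33 = 31.7 x 10^-6/K

31.7 x 10^-6/K


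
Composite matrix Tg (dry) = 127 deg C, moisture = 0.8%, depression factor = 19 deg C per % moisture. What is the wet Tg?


Tg_wet = Tg_dry - k*moisture = 127 - 19*0.8 = 111.8 deg C

111.8 deg C


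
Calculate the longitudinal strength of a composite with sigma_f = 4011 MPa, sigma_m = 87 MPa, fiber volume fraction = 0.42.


sigma_1 = sigma_f*Vf + sigma_m*(1-Vf) = 4011*0.42 + 87*0.58 = 1735.1 MPa

1735.1 MPa


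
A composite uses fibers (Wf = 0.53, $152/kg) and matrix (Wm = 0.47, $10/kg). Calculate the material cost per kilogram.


Cost = cost_f*Wf + cost_m*Wm = 152*0.53 + 10*0.47 = $85.26/kg

$85.26/kg


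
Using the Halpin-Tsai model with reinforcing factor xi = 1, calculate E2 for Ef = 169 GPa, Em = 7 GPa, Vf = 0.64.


eta = (Ef/Em - 1)/(Ef/Em + xi) = (24.1429 - 1)/(24.1429 + 1) = 0.9205
E2 = Em*(1+xi*eta*Vf)/(1-eta*Vf) = 27.07 GPa

27.07 GPa


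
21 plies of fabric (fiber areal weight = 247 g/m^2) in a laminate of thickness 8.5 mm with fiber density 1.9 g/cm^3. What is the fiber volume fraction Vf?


Vf = n * FAW / (rho_f * h * 1000) = 21 * 247 / (1.9 * 8.5 * 1000) = 0.3212

0.3212


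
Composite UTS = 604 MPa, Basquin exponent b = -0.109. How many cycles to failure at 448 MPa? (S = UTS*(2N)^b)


N = 0.5 * (S/UTS)^(1/b) = 0.5 * (448/604)^(1/-0.109) = 7.7521 cycles

7.7521 cycles


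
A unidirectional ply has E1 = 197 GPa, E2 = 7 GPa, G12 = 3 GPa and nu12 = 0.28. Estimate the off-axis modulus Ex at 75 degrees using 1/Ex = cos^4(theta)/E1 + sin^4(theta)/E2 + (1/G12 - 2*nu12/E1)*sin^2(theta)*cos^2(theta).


cos^4(75) = 0.004487, sin^4(75) = 0.870513, sin^2(75)*cos^2(75) = 0.0625
1/G12 - 2*nu12/E1 = 1/3 - 2*0.28/197 = 0.330491 GPa^-1
1/Ex = 0.004487/197 + 0.870513/7 + 0.330491*0.0625 = 0.1450374 GPa^-1
Ex = 6.89 GPa

6.89 GPa


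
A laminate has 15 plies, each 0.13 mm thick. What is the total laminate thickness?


h = n * t_ply = 15 * 0.13 = 1.95 mm

1.95 mm


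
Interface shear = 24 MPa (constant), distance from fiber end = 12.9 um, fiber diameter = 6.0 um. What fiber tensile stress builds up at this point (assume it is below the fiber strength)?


Force balance: sigma_f * (pi*d^2/4) = tau * (pi*d) * x  ->  sigma_f = 4 * tau * x / d
sigma_f = 4 * 24 * 12.9 / 6.0 = 206.4 MPa

206.4 MPa


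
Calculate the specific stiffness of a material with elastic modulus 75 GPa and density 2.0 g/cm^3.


Specific stiffness = E/rho = 75/2.0 = 37.5 GPa/(g/cm^3)

37.5 GPa/(g/cm^3)


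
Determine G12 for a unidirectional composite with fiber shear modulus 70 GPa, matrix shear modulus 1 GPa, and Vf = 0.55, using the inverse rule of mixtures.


1/G12 = Vf/Gf + (1-Vf)/Gm = 0.55/70 + 0.45/1
G12 = 2.18 GPa

2.18 GPa


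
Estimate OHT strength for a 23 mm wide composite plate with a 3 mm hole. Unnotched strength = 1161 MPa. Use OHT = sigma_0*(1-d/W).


OHT = sigma_0*(1-d/W) = 1161*(1-3/23) = 1009.6 MPa

1009.6 MPa


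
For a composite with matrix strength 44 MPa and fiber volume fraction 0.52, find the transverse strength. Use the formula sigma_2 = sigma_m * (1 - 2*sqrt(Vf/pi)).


factor = 1 - 2*sqrt(0.52/pi) = 0.1863
sigma_2 = 44 * 0.1863 = 8.2 MPa

8.2 MPa


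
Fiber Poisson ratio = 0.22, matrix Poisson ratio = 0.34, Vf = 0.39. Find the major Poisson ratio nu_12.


nu_12 = nu_f*Vf + nu_m*(1-Vf) = 0.22*0.39 + 0.34*0.61 = 0.2932

0.2932


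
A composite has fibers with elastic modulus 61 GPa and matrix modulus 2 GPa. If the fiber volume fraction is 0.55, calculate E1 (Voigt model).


E1 = Ef*Vf + Em*(1-Vf) = 61*0.55 + 2*0.45 = 34.45 GPa

34.45 GPa


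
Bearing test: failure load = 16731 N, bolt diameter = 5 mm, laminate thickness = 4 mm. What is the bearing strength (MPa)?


sigma_br = F/(d*h) = 16731/(5*4) = 836.6 MPa

836.6 MPa


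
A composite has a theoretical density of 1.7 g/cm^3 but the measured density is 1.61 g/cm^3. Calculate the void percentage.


Void% = (rho_theo - rho_actual)/rho_theo * 100 = (1.7 - 1.61)/1.7 * 100 = 5.29%

5.29%


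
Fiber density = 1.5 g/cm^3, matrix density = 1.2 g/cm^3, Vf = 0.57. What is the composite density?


rho_c = rho_f*Vf + rho_m*(1-Vf) = 1.5*0.57 + 1.2*0.43 = 1.371 g/cm^3

1.371 g/cm^3


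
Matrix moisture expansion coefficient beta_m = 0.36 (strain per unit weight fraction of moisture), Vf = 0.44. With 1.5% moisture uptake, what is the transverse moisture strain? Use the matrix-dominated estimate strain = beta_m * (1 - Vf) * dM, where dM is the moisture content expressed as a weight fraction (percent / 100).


dM = 1.5/100 = 0.015
strain = beta_m * (1-Vf) * dM = 0.36 * 0.56 * 0.015 = 0.003024

0.003024


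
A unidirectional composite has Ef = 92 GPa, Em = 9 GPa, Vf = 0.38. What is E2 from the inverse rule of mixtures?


1/E2 = Vf/Ef + (1-Vf)/Em = 0.38/92 + 0.62/9
E2 = 13.7 GPa

13.7 GPa


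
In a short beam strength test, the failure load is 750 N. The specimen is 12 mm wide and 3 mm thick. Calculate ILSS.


ILSS = 3F/(4bh) = 3*750/(4*12*3) = 15.63 MPa

15.63 MPa


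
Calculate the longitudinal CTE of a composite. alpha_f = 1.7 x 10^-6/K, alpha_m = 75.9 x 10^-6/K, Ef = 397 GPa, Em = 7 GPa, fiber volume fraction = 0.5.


E1 = Ef*Vf + Em*(1-Vf) = 202.0
alpha_1 = (alpha_f*Ef*Vf + alpha_m*Em*(1-Vf))/E1 = 2.99 x 10^-6/K

2.99 x 10^-6/K


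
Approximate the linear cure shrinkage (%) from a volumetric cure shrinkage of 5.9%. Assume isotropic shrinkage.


Linear shrinkage ≈ vol_shrink/3 = 5.9/3 = 1.967%

1.967%


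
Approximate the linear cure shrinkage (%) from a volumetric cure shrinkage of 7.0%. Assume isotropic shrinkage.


Linear shrinkage ≈ vol_shrink/3 = 7.0/3 = 2.333%

2.333%


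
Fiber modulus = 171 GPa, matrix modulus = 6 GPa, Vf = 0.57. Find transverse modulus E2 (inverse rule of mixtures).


1/E2 = Vf/Ef + (1-Vf)/Em = 0.57/171 + 0.43/6
E2 = 13.33 GPa

13.33 GPa


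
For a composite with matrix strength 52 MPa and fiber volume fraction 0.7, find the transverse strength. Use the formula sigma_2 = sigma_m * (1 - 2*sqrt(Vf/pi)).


factor = 1 - 2*sqrt(0.7/pi) = 0.0559
sigma_2 = 52 * 0.0559 = 2.91 MPa

2.91 MPa


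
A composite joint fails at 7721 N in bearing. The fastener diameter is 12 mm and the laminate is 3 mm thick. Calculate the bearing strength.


sigma_br = F/(d*h) = 7721/(12*3) = 214.5 MPa

214.5 MPa


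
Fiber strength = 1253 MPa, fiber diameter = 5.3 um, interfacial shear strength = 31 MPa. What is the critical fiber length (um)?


Lc = sigma_f * d / (2 * tau_i) = 1253 * 5.3 / (2 * 31) = 107.1 um

107.1 um


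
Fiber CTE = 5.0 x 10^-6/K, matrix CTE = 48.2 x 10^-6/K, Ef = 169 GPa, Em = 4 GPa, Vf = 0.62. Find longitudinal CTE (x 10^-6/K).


E1 = Ef*Vf + Em*(1-Vf) = 106.3
alpha_1 = (alpha_f*Ef*Vf + alpha_m*Em*(1-Vf))/E1 = 5.62 x 10^-6/K

5.62 x 10^-6/K


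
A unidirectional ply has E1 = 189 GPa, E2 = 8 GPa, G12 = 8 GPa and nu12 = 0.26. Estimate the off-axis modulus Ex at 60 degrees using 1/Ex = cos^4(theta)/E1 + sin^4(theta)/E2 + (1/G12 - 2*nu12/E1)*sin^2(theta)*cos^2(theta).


cos^4(60) = 0.0625, sin^4(60) = 0.5625, sin^2(60)*cos^2(60) = 0.1875
1/G12 - 2*nu12/E1 = 1/8 - 2*0.26/189 = 0.122249 GPa^-1
1/Ex = 0.0625/189 + 0.5625/8 + 0.122249*0.1875 = 0.0935648 GPa^-1
Ex = 10.69 GPa

10.69 GPa


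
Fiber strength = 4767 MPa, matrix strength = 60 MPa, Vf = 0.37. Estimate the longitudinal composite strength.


sigma_1 = sigma_f*Vf + sigma_m*(1-Vf) = 4767*0.37 + 60*0.63 = 1801.6 MPa

1801.6 MPa


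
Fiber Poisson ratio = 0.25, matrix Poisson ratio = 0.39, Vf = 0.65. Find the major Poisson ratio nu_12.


nu_12 = nu_f*Vf + nu_m*(1-Vf) = 0.25*0.65 + 0.39*0.35 = 0.299

0.299


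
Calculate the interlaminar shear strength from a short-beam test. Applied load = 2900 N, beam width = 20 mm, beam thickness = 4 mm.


ILSS = 3F/(4bh) = 3*2900/(4*20*4) = 27.19 MPa

27.19 MPa


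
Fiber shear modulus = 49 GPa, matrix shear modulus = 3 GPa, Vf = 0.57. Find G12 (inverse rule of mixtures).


1/G12 = Vf/Gf + (1-Vf)/Gm = 0.57/49 + 0.43/3
G12 = 6.45 GPa

6.45 GPa


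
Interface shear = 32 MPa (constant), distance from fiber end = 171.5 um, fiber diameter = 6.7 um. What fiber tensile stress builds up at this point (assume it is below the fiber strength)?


Force balance: sigma_f * (pi*d^2/4) = tau * (pi*d) * x  ->  sigma_f = 4 * tau * x / d
sigma_f = 4 * 32 * 171.5 / 6.7 = 3276.4 MPa

3276.4 MPa


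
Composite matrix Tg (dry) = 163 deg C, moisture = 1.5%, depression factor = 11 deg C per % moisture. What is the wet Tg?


Tg_wet = Tg_dry - k*moisture = 163 - 11*1.5 = 146.5 deg C

146.5 deg C


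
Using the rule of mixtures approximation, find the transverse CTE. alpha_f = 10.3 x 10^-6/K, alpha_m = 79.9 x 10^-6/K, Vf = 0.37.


alpha_2 = alpha_f*Vf + alpha_m*(1-Vf) = 10.3*0.37 + 79.9*0.63 = 54.1 x 10^-6/K

54.1 x 10^-6/K


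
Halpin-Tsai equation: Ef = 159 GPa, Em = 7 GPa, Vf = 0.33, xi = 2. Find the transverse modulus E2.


eta = (Ef/Em - 1)/(Ef/Em + xi) = (22.7143 - 1)/(22.7143 + 2) = 0.8786
E2 = Em*(1+xi*eta*Vf)/(1-eta*Vf) = 15.58 GPa

15.58 GPa


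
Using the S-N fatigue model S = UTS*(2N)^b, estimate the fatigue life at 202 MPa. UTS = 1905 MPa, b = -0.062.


N = 0.5 * (S/UTS)^(1/b) = 0.5 * (202/1905)^(1/-0.062) = 2.6147e+15 cycles

2.6147e+15 cycles


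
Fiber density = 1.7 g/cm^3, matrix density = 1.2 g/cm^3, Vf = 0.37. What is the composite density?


rho_c = rho_f*Vf + rho_m*(1-Vf) = 1.7*0.37 + 1.2*0.63 = 1.385 g/cm^3

1.385 g/cm^3


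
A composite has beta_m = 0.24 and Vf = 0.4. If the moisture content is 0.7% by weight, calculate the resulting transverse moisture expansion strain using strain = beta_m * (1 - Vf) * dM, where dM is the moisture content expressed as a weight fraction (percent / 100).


dM = 0.7/100 = 0.007
strain = beta_m * (1-Vf) * dM = 0.24 * 0.6 * 0.007 = 0.001008

0.001008


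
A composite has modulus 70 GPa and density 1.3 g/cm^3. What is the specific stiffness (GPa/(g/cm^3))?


Specific stiffness = E/rho = 70/1.3 = 53.8 GPa/(g/cm^3)

53.8 GPa/(g/cm^3)


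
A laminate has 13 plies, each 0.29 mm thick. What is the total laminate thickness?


h = n * t_ply = 13 * 0.29 = 3.77 mm

3.77 mm


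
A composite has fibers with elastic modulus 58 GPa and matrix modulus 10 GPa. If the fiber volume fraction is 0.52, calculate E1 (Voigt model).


E1 = Ef*Vf + Em*(1-Vf) = 58*0.52 + 10*0.48 = 34.96 GPa

34.96 GPa


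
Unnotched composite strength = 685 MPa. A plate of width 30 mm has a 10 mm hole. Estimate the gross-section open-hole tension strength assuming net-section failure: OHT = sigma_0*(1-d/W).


OHT = sigma_0*(1-d/W) = 685*(1-10/30) = 456.7 MPa

456.7 MPa


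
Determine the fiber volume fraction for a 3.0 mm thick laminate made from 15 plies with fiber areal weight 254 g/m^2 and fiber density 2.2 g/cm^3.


Vf = n * FAW / (rho_f * h * 1000) = 15 * 254 / (2.2 * 3.0 * 1000) = 0.5773

0.5773


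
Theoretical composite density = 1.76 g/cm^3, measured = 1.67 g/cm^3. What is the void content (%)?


Void% = (rho_theo - rho_actual)/rho_theo * 100 = (1.76 - 1.67)/1.76 * 100 = 5.11%

5.11%


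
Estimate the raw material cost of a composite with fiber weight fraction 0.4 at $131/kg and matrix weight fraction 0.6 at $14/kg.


Cost = cost_f*Wf + cost_m*Wm = 131*0.4 + 14*0.6 = $60.8/kg

$60.8/kg


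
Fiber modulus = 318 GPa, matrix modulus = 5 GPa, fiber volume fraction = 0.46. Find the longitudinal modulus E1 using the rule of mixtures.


E1 = Ef*Vf + Em*(1-Vf) = 318*0.46 + 5*0.54 = 148.98 GPa

148.98 GPa


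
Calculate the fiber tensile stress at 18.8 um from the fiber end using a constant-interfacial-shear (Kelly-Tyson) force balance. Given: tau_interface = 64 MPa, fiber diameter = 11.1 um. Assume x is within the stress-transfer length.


Force balance: sigma_f * (pi*d^2/4) = tau * (pi*d) * x  ->  sigma_f = 4 * tau * x / d
sigma_f = 4 * 64 * 18.8 / 11.1 = 433.6 MPa

433.6 MPa


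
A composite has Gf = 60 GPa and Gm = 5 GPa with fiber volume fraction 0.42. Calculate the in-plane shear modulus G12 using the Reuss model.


1/G12 = Vf/Gf + (1-Vf)/Gm = 0.42/60 + 0.58/5
G12 = 8.13 GPa

8.13 GPa


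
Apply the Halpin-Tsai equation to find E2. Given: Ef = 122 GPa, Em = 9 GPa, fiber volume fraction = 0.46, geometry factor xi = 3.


eta = (Ef/Em - 1)/(Ef/Em + xi) = (13.5556 - 1)/(13.5556 + 3) = 0.7584
E2 = Em*(1+xi*eta*Vf)/(1-eta*Vf) = 28.29 GPa

28.29 GPa


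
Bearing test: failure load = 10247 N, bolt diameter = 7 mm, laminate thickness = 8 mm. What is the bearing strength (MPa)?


sigma_br = F/(d*h) = 10247/(7*8) = 183.0 MPa

183.0 MPa


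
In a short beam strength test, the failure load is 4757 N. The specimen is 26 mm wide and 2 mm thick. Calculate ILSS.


ILSS = 3F/(4bh) = 3*4757/(4*26*2) = 68.61 MPa

68.61 MPa


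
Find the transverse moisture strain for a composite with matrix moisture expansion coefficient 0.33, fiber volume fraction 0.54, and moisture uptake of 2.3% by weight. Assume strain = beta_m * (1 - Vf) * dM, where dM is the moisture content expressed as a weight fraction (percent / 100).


dM = 2.3/100 = 0.023
strain = beta_m * (1-Vf) * dM = 0.33 * 0.46 * 0.023 = 0.0034914

0.0034914


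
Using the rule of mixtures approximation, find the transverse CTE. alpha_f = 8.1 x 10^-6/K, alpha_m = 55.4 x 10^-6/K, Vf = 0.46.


alpha_2 = alpha_f*Vf + alpha_m*(1-Vf) = 8.1*0.46 + 55.4*0.54 = 33.6 x 10^-6/K

33.6 x 10^-6/K


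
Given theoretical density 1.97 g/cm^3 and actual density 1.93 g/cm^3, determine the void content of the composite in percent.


Void% = (rho_theo - rho_actual)/rho_theo * 100 = (1.97 - 1.93)/1.97 * 100 = 2.03%

2.03%


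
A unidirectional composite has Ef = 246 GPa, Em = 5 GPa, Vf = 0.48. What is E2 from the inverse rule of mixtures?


1/E2 = Vf/Ef + (1-Vf)/Em = 0.48/246 + 0.52/5
E2 = 9.44 GPa

9.44 GPa


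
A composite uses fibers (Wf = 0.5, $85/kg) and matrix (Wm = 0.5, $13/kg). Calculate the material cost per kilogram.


Cost = cost_f*Wf + cost_m*Wm = 85*0.5 + 13*0.5 = $49.0/kg

$49.0/kg


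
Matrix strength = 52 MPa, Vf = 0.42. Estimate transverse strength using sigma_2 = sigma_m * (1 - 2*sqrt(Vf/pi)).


factor = 1 - 2*sqrt(0.42/pi) = 0.2687
sigma_2 = 52 * 0.2687 = 13.97 MPa

13.97 MPa


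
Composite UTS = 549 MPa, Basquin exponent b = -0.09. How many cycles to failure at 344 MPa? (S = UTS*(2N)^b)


N = 0.5 * (S/UTS)^(1/b) = 0.5 * (344/549)^(1/-0.09) = 90.0907 cycles

90.0907 cycles


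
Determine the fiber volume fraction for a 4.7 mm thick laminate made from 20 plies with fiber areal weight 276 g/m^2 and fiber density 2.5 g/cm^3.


Vf = n * FAW / (rho_f * h * 1000) = 20 * 276 / (2.5 * 4.7 * 1000) = 0.4698

0.4698
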